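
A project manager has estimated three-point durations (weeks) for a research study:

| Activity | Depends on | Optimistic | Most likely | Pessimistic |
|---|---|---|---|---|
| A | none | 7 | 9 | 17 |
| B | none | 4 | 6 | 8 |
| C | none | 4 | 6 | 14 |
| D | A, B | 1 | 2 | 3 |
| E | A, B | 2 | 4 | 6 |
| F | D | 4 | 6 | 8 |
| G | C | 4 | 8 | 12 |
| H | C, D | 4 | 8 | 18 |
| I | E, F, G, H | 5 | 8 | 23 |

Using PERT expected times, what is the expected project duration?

31 weeks

te_A = (7 + 4·9 + 17)/6 = 60/6 = 10
te_B = (4 + 4·6 + 8)/6 = 36/6 = 6
te_C = (4 + 4·6 + 14)/6 = 42/6 = 7
te_D = (1 + 4·2 + 3)/6 = 12/6 = 2
te_E = (2 + 4·4 + 6)/6 = 24/6 = 4
te_F = (4 + 4·6 + 8)/6 = 36/6 = 6
te_G = (4 + 4·8 + 12)/6 = 48/6 = 8
te_H = (4 + 4·8 + 18)/6 = 54/6 = 9
te_I = (5 + 4·8 + 23)/6 = 60/6 = 10

Forward pass:
ES_A = 0; EF_A = 10
ES_B = 0; EF_B = 6
ES_C = 0; EF_C = 7
ES_D = max(EF_A=10, EF_B=6) = 10; EF_D = 10+2 = 12
ES_E = max(EF_A=10, EF_B=6) = 10; EF_E = 10+4 = 14
ES_F = 12; EF_F = 12+6 = 18
ES_G = 7; EF_G = 7+8 = 15
ES_H = max(EF_C=7, EF_D=12) = 12; EF_H = 12+9 = 21
ES_I = max(EF_E=14, EF_F=18, EF_G=15, EF_H=21) = 21; EF_I = 21+10 = 31
Expected project duration μ = 31 weeks. Critical path: A → D → H → I.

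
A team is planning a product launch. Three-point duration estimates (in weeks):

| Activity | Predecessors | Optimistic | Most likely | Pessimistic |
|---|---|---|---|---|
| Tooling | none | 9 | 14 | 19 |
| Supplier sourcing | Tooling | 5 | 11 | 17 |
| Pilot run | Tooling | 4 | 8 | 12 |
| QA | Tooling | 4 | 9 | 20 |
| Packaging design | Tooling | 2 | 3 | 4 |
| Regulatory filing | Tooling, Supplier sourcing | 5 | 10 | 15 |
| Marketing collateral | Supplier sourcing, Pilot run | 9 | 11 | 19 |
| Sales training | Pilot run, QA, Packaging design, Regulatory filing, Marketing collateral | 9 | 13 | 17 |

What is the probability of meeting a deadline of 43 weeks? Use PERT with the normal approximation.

te_Tooling = (9 + 4·14 + 19)/6 = 84/6 = 14; σ²_Tooling = ((19−9)/6)² = 2.778
te_Supplier sourcing = (5 + 4·11 + 17)/6 = 66/6 = 11; σ²_Supplier sourcing = ((17−5)/6)² = 4.000
te_Pilot run = (4 + 4·8 + 12)/6 = 48/6 = 8; σ²_Pilot run = ((12−4)/6)² = 1.778
te_QA = (4 + 4·9 + 20)/6 = 60/6 = 10; σ²_QA = ((20−4)/6)² = 7.111
te_Packaging design = (2 + 4·3 + 4)/6 = 18/6 = 3; σ²_Packaging design = ((4−2)/6)² = 0.111
te_Regulatory filing = (5 + 4·10 + 15)/6 = 60/6 = 10; σ²_Regulatory filing = ((15−5)/6)² = 2.778
te_Marketing collateral = (9 + 4·11 + 19)/6 = 72/6 = 12; σ²_Marketing collateral = ((19−9)/6)² = 2.778
te_Sales training = (9 + 4·13 + 17)/6 = 78/6 = 13; σ²_Sales training = ((17−9)/6)² = 1.778

Forward pass:
ES_Tooling = 0; EF_Tooling = 14
ES_Supplier sourcing = 14; EF_Supplier sourcing = 14+11 = 25
ES_Pilot run = 14; EF_Pilot run = 14+8 = 22
ES_QA = 14; EF_QA = 14+10 = 24
ES_Packaging design = 14; EF_Packaging design = 14+3 = 17
ES_Regulatory filing = max(EF_Tooling=14, EF_Supplier sourcing=25) = 25; EF_Regulatory filing = 25+10 = 35
ES_Marketing collateral = max(EF_Supplier sourcing=25, EF_Pilot run=22) = 25; EF_Marketing collateral = 25+12 = 37
ES_Sales training = max(EF_Pilot run=22, EF_QA=24, EF_Packaging design=17, EF_Regulatory filing=35, EF_Marketing collateral=37) = 37; EF_Sales training = 37+13 = 50
Expected project duration μ = 50 weeks. Critical path: Tooling → Supplier sourcing → Marketing collateral → Sales training.

Variance along critical path = 2.778 + 4.000 + 2.778 + 1.778 = 11.333; σ = √11.333 = 3.367 weeks.
Z = (43 − 50) / 3.367 = -2.079
P(T ≤ 43) = Φ(-2.079) ≈ 0.019

0.019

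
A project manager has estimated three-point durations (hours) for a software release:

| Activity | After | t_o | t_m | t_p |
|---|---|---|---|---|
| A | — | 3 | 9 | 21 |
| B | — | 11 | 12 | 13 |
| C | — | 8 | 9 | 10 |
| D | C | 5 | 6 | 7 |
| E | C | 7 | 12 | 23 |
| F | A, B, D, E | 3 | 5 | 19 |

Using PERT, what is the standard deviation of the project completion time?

te_A = (3 + 4·9 + 21)/6 = 60/6 = 10; σ²_A = ((21−3)/6)² = 9.000
te_B = (11 + 4·12 + 13)/6 = 72/6 = 12; σ²_B = ((13−11)/6)² = 0.111
te_C = (8 + 4·9 + 10)/6 = 54/6 = 9; σ²_C = ((10−8)/6)² = 0.111
te_D = (5 + 4·6 + 7)/6 = 36/6 = 6; σ²_D = ((7−5)/6)² = 0.111
te_E = (7 + 4·12 + 23)/6 = 78/6 = 13; σ²_E = ((23−7)/6)² = 7.111
te_F = (3 + 4·5 + 19)/6 = 42/6 = 7; σ²_F = ((19−3)/6)² = 7.111

Forward pass:
ES_A = 0; EF_A = 10
ES_B = 0; EF_B = 12
ES_C = 0; EF_C = 9
ES_D = 9; EF_D = 9+6 = 15
ES_E = 9; EF_E = 9+13 = 22
ES_F = max(EF_A=10, EF_B=12, EF_D=15, EF_E=22) = 22; EF_F = 22+7 = 29
Expected project duration μ = 29 hours. Critical path: C → E → F.

Variance along critical path = 0.111 + 7.111 + 7.111 = 14.333
σ = √14.333 = 3.786 hours

3.79 hours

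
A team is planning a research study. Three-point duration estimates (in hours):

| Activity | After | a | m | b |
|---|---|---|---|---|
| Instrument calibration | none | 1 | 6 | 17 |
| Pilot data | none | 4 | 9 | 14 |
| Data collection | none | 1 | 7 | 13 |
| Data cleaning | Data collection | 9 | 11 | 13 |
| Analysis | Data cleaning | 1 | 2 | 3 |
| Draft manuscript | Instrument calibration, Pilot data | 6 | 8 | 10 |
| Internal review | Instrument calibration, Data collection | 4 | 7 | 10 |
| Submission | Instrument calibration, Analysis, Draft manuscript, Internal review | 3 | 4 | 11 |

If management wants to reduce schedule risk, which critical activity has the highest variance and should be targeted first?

te_Instrument calibration = (1 + 4·6 + 17)/6 = 42/6 = 7; σ²_Instrument calibration = ((17−1)/6)² = 7.111
te_Pilot data = (4 + 4·9 + 14)/6 = 54/6 = 9; σ²_Pilot data = ((14−4)/6)² = 2.778
te_Data collection = (1 + 4·7 + 13)/6 = 42/6 = 7; σ²_Data collection = ((13−1)/6)² = 4.000
te_Data cleaning = (9 + 4·11 + 13)/6 = 66/6 = 11; σ²_Data cleaning = ((13−9)/6)² = 0.444
te_Analysis = (1 + 4·2 + 3)/6 = 12/6 = 2; σ²_Analysis = ((3−1)/6)² = 0.111
te_Draft manuscript = (6 + 4·8 + 10)/6 = 48/6 = 8; σ²_Draft manuscript = ((10−6)/6)² = 0.444
te_Internal review = (4 + 4·7 + 10)/6 = 42/6 = 7; σ²_Internal review = ((10−4)/6)² = 1.000
te_Submission = (3 + 4·4 + 11)/6 = 30/6 = 5; σ²_Submission = ((11−3)/6)² = 1.778

Forward pass:
ES_Instrument calibration = 0; EF_Instrument calibration = 7
ES_Pilot data = 0; EF_Pilot data = 9
ES_Data collection = 0; EF_Data collection = 7
ES_Data cleaning = 7; EF_Data cleaning = 7+11 = 18
ES_Analysis = 18; EF_Analysis = 18+2 = 20
ES_Draft manuscript = max(EF_Instrument calibration=7, EF_Pilot data=9) = 9; EF_Draft manuscript = 9+8 = 17
ES_Internal review = max(EF_Instrument calibration=7, EF_Data collection=7) = 7; EF_Internal review = 7+7 = 14
ES_Submission = max(EF_Instrument calibration=7, EF_Analysis=20, EF_Draft manuscript=17, EF_Internal review=14) = 20; EF_Submission = 20+5 = 25
Expected project duration μ = 25 hours. Critical path: Data collection → Data cleaning → Analysis → Submission.

Variances on critical path: σ²_Data collection=4.000, σ²_Data cleaning=0.444, σ²_Analysis=0.111, σ²_Submission=1.778.
Largest is σ²_Data collection = 4.000.

Data collection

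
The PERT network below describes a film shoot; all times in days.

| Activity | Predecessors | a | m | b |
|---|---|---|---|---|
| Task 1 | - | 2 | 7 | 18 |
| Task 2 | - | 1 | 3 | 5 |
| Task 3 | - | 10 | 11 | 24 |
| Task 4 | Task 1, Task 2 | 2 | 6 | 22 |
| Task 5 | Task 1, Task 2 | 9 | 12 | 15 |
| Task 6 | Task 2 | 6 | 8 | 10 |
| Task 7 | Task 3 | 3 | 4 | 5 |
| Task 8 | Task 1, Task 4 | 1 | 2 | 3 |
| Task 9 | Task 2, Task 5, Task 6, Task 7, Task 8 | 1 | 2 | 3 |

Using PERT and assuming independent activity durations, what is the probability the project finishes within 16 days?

0.018

te_Task 1 = (2 + 4·7 + 18)/6 = 48/6 = 8; σ²_Task 1 = ((18−2)/6)² = 7.111
te_Task 2 = (1 + 4·3 + 5)/6 = 18/6 = 3; σ²_Task 2 = ((5−1)/6)² = 0.444
te_Task 3 = (10 + 4·11 + 24)/6 = 78/6 = 13; σ²_Task 3 = ((24−10)/6)² = 5.444
te_Task 4 = (2 + 4·6 + 22)/6 = 48/6 = 8; σ²_Task 4 = ((22−2)/6)² = 11.111
te_Task 5 = (9 + 4·12 + 15)/6 = 72/6 = 12; σ²_Task 5 = ((15−9)/6)² = 1.000
te_Task 6 = (6 + 4·8 + 10)/6 = 48/6 = 8; σ²_Task 6 = ((10−6)/6)² = 0.444
te_Task 7 = (3 + 4·4 + 5)/6 = 24/6 = 4; σ²_Task 7 = ((5−3)/6)² = 0.111
te_Task 8 = (1 + 4·2 + 3)/6 = 12/6 = 2; σ²_Task 8 = ((3−1)/6)² = 0.111
te_Task 9 = (1 + 4·2 + 3)/6 = 12/6 = 2; σ²_Task 9 = ((3−1)/6)² = 0.111

Forward pass:
ES_Task 1 = 0; EF_Task 1 = 8
ES_Task 2 = 0; EF_Task 2 = 3
ES_Task 3 = 0; EF_Task 3 = 13
ES_Task 4 = max(EF_Task 1=8, EF_Task 2=3) = 8; EF_Task 4 = 8+8 = 16
ES_Task 5 = max(EF_Task 1=8, EF_Task 2=3) = 8; EF_Task 5 = 8+12 = 20
ES_Task 6 = 3; EF_Task 6 = 3+8 = 11
ES_Task 7 = 13; EF_Task 7 = 13+4 = 17
ES_Task 8 = max(EF_Task 1=8, EF_Task 4=16) = 16; EF_Task 8 = 16+2 = 18
ES_Task 9 = max(EF_Task 2=3, EF_Task 5=20, EF_Task 6=11, EF_Task 7=17, EF_Task 8=18) = 20; EF_Task 9 = 20+2 = 22
Expected project duration μ = 22 days. Critical path: Task 1 → Task 5 → Task 9.

Variance along critical path = 7.111 + 1.000 + 0.111 = 8.222; σ = √8.222 = 2.867 days.
Z = (16 − 22) / 2.867 = -2.092
P(T ≤ 16) = Φ(-2.092) ≈ 0.018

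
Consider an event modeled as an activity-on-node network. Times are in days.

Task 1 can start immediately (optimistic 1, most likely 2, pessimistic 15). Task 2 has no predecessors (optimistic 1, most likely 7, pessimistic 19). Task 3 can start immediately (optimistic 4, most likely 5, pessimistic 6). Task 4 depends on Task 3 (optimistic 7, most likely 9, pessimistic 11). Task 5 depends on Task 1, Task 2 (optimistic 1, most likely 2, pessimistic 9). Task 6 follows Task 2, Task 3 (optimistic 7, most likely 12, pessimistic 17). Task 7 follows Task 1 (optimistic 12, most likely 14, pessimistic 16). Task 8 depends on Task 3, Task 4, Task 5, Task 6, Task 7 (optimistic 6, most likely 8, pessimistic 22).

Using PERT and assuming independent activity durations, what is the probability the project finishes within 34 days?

0.821

te_Task 1 = (1 + 4·2 + 15)/6 = 24/6 = 4; σ²_Task 1 = ((15−1)/6)² = 5.444
te_Task 2 = (1 + 4·7 + 19)/6 = 48/6 = 8; σ²_Task 2 = ((19−1)/6)² = 9.000
te_Task 3 = (4 + 4·5 + 6)/6 = 30/6 = 5; σ²_Task 3 = ((6−4)/6)² = 0.111
te_Task 4 = (7 + 4·9 + 11)/6 = 54/6 = 9; σ²_Task 4 = ((11−7)/6)² = 0.444
te_Task 5 = (1 + 4·2 + 9)/6 = 18/6 = 3; σ²_Task 5 = ((9−1)/6)² = 1.778
te_Task 6 = (7 + 4·12 + 17)/6 = 72/6 = 12; σ²_Task 6 = ((17−7)/6)² = 2.778
te_Task 7 = (12 + 4·14 + 16)/6 = 84/6 = 14; σ²_Task 7 = ((16−12)/6)² = 0.444
te_Task 8 = (6 + 4·8 + 22)/6 = 60/6 = 10; σ²_Task 8 = ((22−6)/6)² = 7.111

Forward pass:
ES_Task 1 = 0; EF_Task 1 = 4
ES_Task 2 = 0; EF_Task 2 = 8
ES_Task 3 = 0; EF_Task 3 = 5
ES_Task 4 = 5; EF_Task 4 = 5+9 = 14
ES_Task 5 = max(EF_Task 1=4, EF_Task 2=8) = 8; EF_Task 5 = 8+3 = 11
ES_Task 6 = max(EF_Task 2=8, EF_Task 3=5) = 8; EF_Task 6 = 8+12 = 20
ES_Task 7 = 4; EF_Task 7 = 4+14 = 18
ES_Task 8 = max(EF_Task 3=5, EF_Task 4=14, EF_Task 5=11, EF_Task 6=20, EF_Task 7=18) = 20; EF_Task 8 = 20+10 = 30
Expected project duration μ = 30 days. Critical path: Task 2 → Task 6 → Task 8.

Variance along critical path = 9.000 + 2.778 + 7.111 = 18.889; σ = √18.889 = 4.346 days.
Z = (34 − 30) / 4.346 = 0.920
P(T ≤ 34) = Φ(0.920) ≈ 0.821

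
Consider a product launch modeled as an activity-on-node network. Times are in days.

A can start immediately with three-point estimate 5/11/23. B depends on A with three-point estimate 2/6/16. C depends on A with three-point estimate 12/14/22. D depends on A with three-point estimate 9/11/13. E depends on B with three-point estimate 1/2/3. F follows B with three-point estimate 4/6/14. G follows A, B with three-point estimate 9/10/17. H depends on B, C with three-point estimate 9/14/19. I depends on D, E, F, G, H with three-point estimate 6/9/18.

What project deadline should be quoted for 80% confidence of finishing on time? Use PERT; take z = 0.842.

te_A = (5 + 4·11 + 23)/6 = 72/6 = 12; σ²_A = ((23−5)/6)² = 9.000
te_B = (2 + 4·6 + 16)/6 = 42/6 = 7; σ²_B = ((16−2)/6)² = 5.444
te_C = (12 + 4·14 + 22)/6 = 90/6 = 15; σ²_C = ((22−12)/6)² = 2.778
te_D = (9 + 4·11 + 13)/6 = 66/6 = 11; σ²_D = ((13−9)/6)² = 0.444
te_E = (1 + 4·2 + 3)/6 = 12/6 = 2; σ²_E = ((3−1)/6)² = 0.111
te_F = (4 + 4·6 + 14)/6 = 42/6 = 7; σ²_F = ((14−4)/6)² = 2.778
te_G = (9 + 4·10 + 17)/6 = 66/6 = 11; σ²_G = ((17−9)/6)² = 1.778
te_H = (9 + 4·14 + 19)/6 = 84/6 = 14; σ²_H = ((19−9)/6)² = 2.778
te_I = (6 + 4·9 + 18)/6 = 60/6 = 10; σ²_I = ((18−6)/6)² = 4.000

Forward pass:
ES_A = 0; EF_A = 12
ES_B = 12; EF_B = 12+7 = 19
ES_C = 12; EF_C = 12+15 = 27
ES_D = 12; EF_D = 12+11 = 23
ES_E = 19; EF_E = 19+2 = 21
ES_F = 19; EF_F = 19+7 = 26
ES_G = max(EF_A=12, EF_B=19) = 19; EF_G = 19+11 = 30
ES_H = max(EF_B=19, EF_C=27) = 27; EF_H = 27+14 = 41
ES_I = max(EF_D=23, EF_E=21, EF_F=26, EF_G=30, EF_H=41) = 41; EF_I = 41+10 = 51
Expected project duration μ = 51 days. Critical path: A → C → H → I.

Variance along critical path = 9.000 + 2.778 + 2.778 + 4.000 = 18.556; σ = 4.308 days.
D = μ + z·σ = 51 + 0.842·4.308 = 54.6 days

54.6 days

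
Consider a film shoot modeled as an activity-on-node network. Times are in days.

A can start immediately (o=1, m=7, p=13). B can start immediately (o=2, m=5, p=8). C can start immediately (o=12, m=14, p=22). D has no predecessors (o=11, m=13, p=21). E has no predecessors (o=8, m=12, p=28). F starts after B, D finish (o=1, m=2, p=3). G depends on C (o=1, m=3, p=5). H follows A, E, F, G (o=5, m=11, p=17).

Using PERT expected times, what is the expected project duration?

te_A = (1 + 4·7 + 13)/6 = 42/6 = 7
te_B = (2 + 4·5 + 8)/6 = 30/6 = 5
te_C = (12 + 4·14 + 22)/6 = 90/6 = 15
te_D = (11 + 4·13 + 21)/6 = 84/6 = 14
te_E = (8 + 4·12 + 28)/6 = 84/6 = 14
te_F = (1 + 4·2 + 3)/6 = 12/6 = 2
te_G = (1 + 4·3 + 5)/6 = 18/6 = 3
te_H = (5 + 4·11 + 17)/6 = 66/6 = 11

Forward pass:
ES_A = 0; EF_A = 7
ES_B = 0; EF_B = 5
ES_C = 0; EF_C = 15
ES_D = 0; EF_D = 14
ES_E = 0; EF_E = 14
ES_F = max(EF_B=5, EF_D=14) = 14; EF_F = 14+2 = 16
ES_G = 15; EF_G = 15+3 = 18
ES_H = max(EF_A=7, EF_E=14, EF_F=16, EF_G=18) = 18; EF_H = 18+11 = 29
Expected project duration μ = 29 days. Critical path: C → G → H.

29 days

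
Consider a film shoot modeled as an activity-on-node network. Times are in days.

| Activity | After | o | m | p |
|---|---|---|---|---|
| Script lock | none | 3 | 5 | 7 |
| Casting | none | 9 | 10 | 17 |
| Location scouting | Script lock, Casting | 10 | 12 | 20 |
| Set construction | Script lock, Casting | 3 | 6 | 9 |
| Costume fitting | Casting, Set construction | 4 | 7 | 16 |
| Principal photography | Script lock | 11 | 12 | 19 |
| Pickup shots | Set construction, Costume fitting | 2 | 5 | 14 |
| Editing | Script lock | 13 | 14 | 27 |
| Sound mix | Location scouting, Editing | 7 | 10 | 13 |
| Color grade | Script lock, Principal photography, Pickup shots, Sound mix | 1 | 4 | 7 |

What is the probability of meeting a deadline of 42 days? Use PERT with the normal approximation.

te_Script lock = (3 + 4·5 + 7)/6 = 30/6 = 5; σ²_Script lock = ((7−3)/6)² = 0.444
te_Casting = (9 + 4·10 + 17)/6 = 66/6 = 11; σ²_Casting = ((17−9)/6)² = 1.778
te_Location scouting = (10 + 4·12 + 20)/6 = 78/6 = 13; σ²_Location scouting = ((20−10)/6)² = 2.778
te_Set construction = (3 + 4·6 + 9)/6 = 36/6 = 6; σ²_Set construction = ((9−3)/6)² = 1.000
te_Costume fitting = (4 + 4·7 + 16)/6 = 48/6 = 8; σ²_Costume fitting = ((16−4)/6)² = 4.000
te_Principal photography = (11 + 4·12 + 19)/6 = 78/6 = 13; σ²_Principal photography = ((19−11)/6)² = 1.778
te_Pickup shots = (2 + 4·5 + 14)/6 = 36/6 = 6; σ²_Pickup shots = ((14−2)/6)² = 4.000
te_Editing = (13 + 4·14 + 27)/6 = 96/6 = 16; σ²_Editing = ((27−13)/6)² = 5.444
te_Sound mix = (7 + 4·10 + 13)/6 = 60/6 = 10; σ²_Sound mix = ((13−7)/6)² = 1.000
te_Color grade = (1 + 4·4 + 7)/6 = 24/6 = 4; σ²_Color grade = ((7−1)/6)² = 1.000

Forward pass:
ES_Script lock = 0; EF_Script lock = 5
ES_Casting = 0; EF_Casting = 11
ES_Location scouting = max(EF_Script lock=5, EF_Casting=11) = 11; EF_Location scouting = 11+13 = 24
ES_Set construction = max(EF_Script lock=5, EF_Casting=11) = 11; EF_Set construction = 11+6 = 17
ES_Costume fitting = max(EF_Casting=11, EF_Set construction=17) = 17; EF_Costume fitting = 17+8 = 25
ES_Principal photography = 5; EF_Principal photography = 5+13 = 18
ES_Pickup shots = max(EF_Set construction=17, EF_Costume fitting=25) = 25; EF_Pickup shots = 25+6 = 31
ES_Editing = 5; EF_Editing = 5+16 = 21
ES_Sound mix = max(EF_Location scouting=24, EF_Editing=21) = 24; EF_Sound mix = 24+10 = 34
ES_Color grade = max(EF_Script lock=5, EF_Principal photography=18, EF_Pickup shots=31, EF_Sound mix=34) = 34; EF_Color grade = 34+4 = 38
Expected project duration μ = 38 days. Critical path: Casting → Location scouting → Sound mix → Color grade.

Variance along critical path = 1.778 + 2.778 + 1.000 + 1.000 = 6.556; σ = √6.556 = 2.560 days.
Z = (42 − 38) / 2.560 = 1.562
P(T ≤ 42) = Φ(1.562) ≈ 0.941

0.941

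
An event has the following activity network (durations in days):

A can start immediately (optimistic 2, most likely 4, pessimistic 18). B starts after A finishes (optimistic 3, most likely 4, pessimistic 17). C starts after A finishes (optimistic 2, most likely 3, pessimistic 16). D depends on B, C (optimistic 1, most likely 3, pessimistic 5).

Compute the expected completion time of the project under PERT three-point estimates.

15 days

te_A = (2 + 4·4 + 18)/6 = 36/6 = 6
te_B = (3 + 4·4 + 17)/6 = 36/6 = 6
te_C = (2 + 4·3 + 16)/6 = 30/6 = 5
te_D = (1 + 4·3 + 5)/6 = 18/6 = 3

Forward pass:
ES_A = 0; EF_A = 6
ES_B = 6; EF_B = 6+6 = 12
ES_C = 6; EF_C = 6+5 = 11
ES_D = max(EF_B=12, EF_C=11) = 12; EF_D = 12+3 = 15
Expected project duration μ = 15 days. Critical path: A → B → D.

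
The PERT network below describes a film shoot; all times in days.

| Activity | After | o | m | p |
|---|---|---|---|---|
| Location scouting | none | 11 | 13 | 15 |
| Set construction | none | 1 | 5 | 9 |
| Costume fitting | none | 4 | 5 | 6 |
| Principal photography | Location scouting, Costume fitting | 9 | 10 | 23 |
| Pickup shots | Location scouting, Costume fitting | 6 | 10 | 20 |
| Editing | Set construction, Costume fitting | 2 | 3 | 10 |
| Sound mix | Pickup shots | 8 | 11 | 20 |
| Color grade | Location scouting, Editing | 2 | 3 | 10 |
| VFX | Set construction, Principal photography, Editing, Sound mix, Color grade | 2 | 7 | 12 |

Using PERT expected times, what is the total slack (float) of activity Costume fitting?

te_Location scouting = (11 + 4·13 + 15)/6 = 78/6 = 13
te_Set construction = (1 + 4·5 + 9)/6 = 30/6 = 5
te_Costume fitting = (4 + 4·5 + 6)/6 = 30/6 = 5
te_Principal photography = (9 + 4·10 + 23)/6 = 72/6 = 12
te_Pickup shots = (6 + 4·10 + 20)/6 = 66/6 = 11
te_Editing = (2 + 4·3 + 10)/6 = 24/6 = 4
te_Sound mix = (8 + 4·11 + 20)/6 = 72/6 = 12
te_Color grade = (2 + 4·3 + 10)/6 = 24/6 = 4
te_VFX = (2 + 4·7 + 12)/6 = 42/6 = 7

Forward pass:
ES_Location scouting = 0; EF_Location scouting = 13
ES_Set construction = 0; EF_Set construction = 5
ES_Costume fitting = 0; EF_Costume fitting = 5
ES_Principal photography = max(EF_Location scouting=13, EF_Costume fitting=5) = 13; EF_Principal photography = 13+12 = 25
ES_Pickup shots = max(EF_Location scouting=13, EF_Costume fitting=5) = 13; EF_Pickup shots = 13+11 = 24
ES_Editing = max(EF_Set construction=5, EF_Costume fitting=5) = 5; EF_Editing = 5+4 = 9
ES_Sound mix = 24; EF_Sound mix = 24+12 = 36
ES_Color grade = max(EF_Location scouting=13, EF_Editing=9) = 13; EF_Color grade = 13+4 = 17
ES_VFX = max(EF_Set construction=5, EF_Principal photography=25, EF_Editing=9, EF_Sound mix=36, EF_Color grade=17) = 36; EF_VFX = 36+7 = 43
Expected project duration μ = 43 days. Critical path: Location scouting → Pickup shots → Sound mix → VFX.

Backward pass:
LF_VFX = 43; LS_VFX = 43−7 = 36
LF_Color grade = LS_VFX = 36; LS_Color grade = 36−4 = 32
LF_Sound mix = LS_VFX = 36; LS_Sound mix = 36−12 = 24
LF_Editing = min(LS_Color grade=32, LS_VFX=36) = 32; LS_Editing = 32−4 = 28
LF_Pickup shots = LS_Sound mix = 24; LS_Pickup shots = 24−11 = 13
LF_Principal photography = LS_VFX = 36; LS_Principal photography = 36−12 = 24
LF_Costume fitting = min(LS_Principal photography=24, LS_Pickup shots=13, LS_Editing=28) = 13; LS_Costume fitting = 13−5 = 8
LF_Set construction = min(LS_Editing=28, LS_VFX=36) = 28; LS_Set construction = 28−5 = 23
LF_Location scouting = min(LS_Principal photography=24, LS_Pickup shots=13, LS_Color grade=32) = 13; LS_Location scouting = 13−13 = 0
Slack_Costume fitting = LS_Costume fitting − ES_Costume fitting = 8 − 0 = 8

8 days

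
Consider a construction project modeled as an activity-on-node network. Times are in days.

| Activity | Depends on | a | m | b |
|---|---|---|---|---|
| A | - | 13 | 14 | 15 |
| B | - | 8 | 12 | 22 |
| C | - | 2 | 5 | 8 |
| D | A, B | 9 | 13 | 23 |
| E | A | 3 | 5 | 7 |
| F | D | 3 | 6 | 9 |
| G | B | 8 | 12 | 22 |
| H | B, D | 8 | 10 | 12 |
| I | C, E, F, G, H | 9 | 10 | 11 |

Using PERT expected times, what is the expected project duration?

48 days

te_A = (13 + 4·14 + 15)/6 = 84/6 = 14
te_B = (8 + 4·12 + 22)/6 = 78/6 = 13
te_C = (2 + 4·5 + 8)/6 = 30/6 = 5
te_D = (9 + 4·13 + 23)/6 = 84/6 = 14
te_E = (3 + 4·5 + 7)/6 = 30/6 = 5
te_F = (3 + 4·6 + 9)/6 = 36/6 = 6
te_G = (8 + 4·12 + 22)/6 = 78/6 = 13
te_H = (8 + 4·10 + 12)/6 = 60/6 = 10
te_I = (9 + 4·10 + 11)/6 = 60/6 = 10

Forward pass:
ES_A = 0; EF_A = 14
ES_B = 0; EF_B = 13
ES_C = 0; EF_C = 5
ES_D = max(EF_A=14, EF_B=13) = 14; EF_D = 14+14 = 28
ES_E = 14; EF_E = 14+5 = 19
ES_F = 28; EF_F = 28+6 = 34
ES_G = 13; EF_G = 13+13 = 26
ES_H = max(EF_B=13, EF_D=28) = 28; EF_H = 28+10 = 38
ES_I = max(EF_C=5, EF_E=19, EF_F=34, EF_G=26, EF_H=38) = 38; EF_I = 38+10 = 48
Expected project duration μ = 48 days. Critical path: A → D → H → I.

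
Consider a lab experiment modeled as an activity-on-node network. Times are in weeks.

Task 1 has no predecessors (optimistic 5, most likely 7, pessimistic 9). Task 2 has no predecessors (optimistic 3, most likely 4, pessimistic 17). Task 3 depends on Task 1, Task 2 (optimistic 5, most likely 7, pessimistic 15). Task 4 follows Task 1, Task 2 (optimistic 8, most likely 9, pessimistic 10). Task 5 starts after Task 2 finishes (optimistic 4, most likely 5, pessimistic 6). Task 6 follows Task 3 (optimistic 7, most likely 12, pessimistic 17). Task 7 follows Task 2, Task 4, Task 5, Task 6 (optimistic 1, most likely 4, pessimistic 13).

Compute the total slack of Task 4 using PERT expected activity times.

11 weeks

te_Task 1 = (5 + 4·7 + 9)/6 = 42/6 = 7
te_Task 2 = (3 + 4·4 + 17)/6 = 36/6 = 6
te_Task 3 = (5 + 4·7 + 15)/6 = 48/6 = 8
te_Task 4 = (8 + 4·9 + 10)/6 = 54/6 = 9
te_Task 5 = (4 + 4·5 + 6)/6 = 30/6 = 5
te_Task 6 = (7 + 4·12 + 17)/6 = 72/6 = 12
te_Task 7 = (1 + 4·4 + 13)/6 = 30/6 = 5

Forward pass:
ES_Task 1 = 0; EF_Task 1 = 7
ES_Task 2 = 0; EF_Task 2 = 6
ES_Task 3 = max(EF_Task 1=7, EF_Task 2=6) = 7; EF_Task 3 = 7+8 = 15
ES_Task 4 = max(EF_Task 1=7, EF_Task 2=6) = 7; EF_Task 4 = 7+9 = 16
ES_Task 5 = 6; EF_Task 5 = 6+5 = 11
ES_Task 6 = 15; EF_Task 6 = 15+12 = 27
ES_Task 7 = max(EF_Task 2=6, EF_Task 4=16, EF_Task 5=11, EF_Task 6=27) = 27; EF_Task 7 = 27+5 = 32
Expected project duration μ = 32 weeks. Critical path: Task 1 → Task 3 → Task 6 → Task 7.

Backward pass:
LF_Task 7 = 32; LS_Task 7 = 32−5 = 27
LF_Task 6 = LS_Task 7 = 27; LS_Task 6 = 27−12 = 15
LF_Task 5 = LS_Task 7 = 27; LS_Task 5 = 27−5 = 22
LF_Task 4 = LS_Task 7 = 27; LS_Task 4 = 27−9 = 18
LF_Task 3 = LS_Task 6 = 15; LS_Task 3 = 15−8 = 7
LF_Task 2 = min(LS_Task 3=7, LS_Task 4=18, LS_Task 5=22, LS_Task 7=27) = 7; LS_Task 2 = 7−6 = 1
LF_Task 1 = min(LS_Task 3=7, LS_Task 4=18) = 7; LS_Task 1 = 7−7 = 0
Slack_Task 4 = LS_Task 4 − ES_Task 4 = 18 − 7 = 11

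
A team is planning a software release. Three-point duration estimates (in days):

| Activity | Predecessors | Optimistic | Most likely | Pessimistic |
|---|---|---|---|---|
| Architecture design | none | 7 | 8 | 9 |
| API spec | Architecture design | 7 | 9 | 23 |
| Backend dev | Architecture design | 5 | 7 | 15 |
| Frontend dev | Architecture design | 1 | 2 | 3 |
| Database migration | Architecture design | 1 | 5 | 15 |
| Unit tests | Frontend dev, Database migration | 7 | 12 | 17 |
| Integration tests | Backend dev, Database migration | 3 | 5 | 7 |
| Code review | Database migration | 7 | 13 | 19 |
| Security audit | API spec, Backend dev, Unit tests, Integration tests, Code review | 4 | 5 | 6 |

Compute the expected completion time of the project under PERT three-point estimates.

te_Architecture design = (7 + 4·8 + 9)/6 = 48/6 = 8
te_API spec = (7 + 4·9 + 23)/6 = 66/6 = 11
te_Backend dev = (5 + 4·7 + 15)/6 = 48/6 = 8
te_Frontend dev = (1 + 4·2 + 3)/6 = 12/6 = 2
te_Database migration = (1 + 4·5 + 15)/6 = 36/6 = 6
te_Unit tests = (7 + 4·12 + 17)/6 = 72/6 = 12
te_Integration tests = (3 + 4·5 + 7)/6 = 30/6 = 5
te_Code review = (7 + 4·13 + 19)/6 = 78/6 = 13
te_Security audit = (4 + 4·5 + 6)/6 = 30/6 = 5

Forward pass:
ES_Architecture design = 0; EF_Architecture design = 8
ES_API spec = 8; EF_API spec = 8+11 = 19
ES_Backend dev = 8; EF_Backend dev = 8+8 = 16
ES_Frontend dev = 8; EF_Frontend dev = 8+2 = 10
ES_Database migration = 8; EF_Database migration = 8+6 = 14
ES_Unit tests = max(EF_Frontend dev=10, EF_Database migration=14) = 14; EF_Unit tests = 14+12 = 26
ES_Integration tests = max(EF_Backend dev=16, EF_Database migration=14) = 16; EF_Integration tests = 16+5 = 21
ES_Code review = 14; EF_Code review = 14+13 = 27
ES_Security audit = max(EF_API spec=19, EF_Backend dev=16, EF_Unit tests=26, EF_Integration tests=21, EF_Code review=27) = 27; EF_Security audit = 27+5 = 32
Expected project duration μ = 32 days. Critical path: Architecture design → Database migration → Code review → Security audit.

32 days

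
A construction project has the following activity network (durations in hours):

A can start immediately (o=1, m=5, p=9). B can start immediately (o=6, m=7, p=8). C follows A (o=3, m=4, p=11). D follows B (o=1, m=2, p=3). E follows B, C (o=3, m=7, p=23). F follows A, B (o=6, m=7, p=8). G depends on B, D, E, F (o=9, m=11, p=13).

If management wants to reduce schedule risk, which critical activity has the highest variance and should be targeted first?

E

te_A = (1 + 4·5 + 9)/6 = 30/6 = 5; σ²_A = ((9−1)/6)² = 1.778
te_B = (6 + 4·7 + 8)/6 = 42/6 = 7; σ²_B = ((8−6)/6)² = 0.111
te_C = (3 + 4·4 + 11)/6 = 30/6 = 5; σ²_C = ((11−3)/6)² = 1.778
te_D = (1 + 4·2 + 3)/6 = 12/6 = 2; σ²_D = ((3−1)/6)² = 0.111
te_E = (3 + 4·7 + 23)/6 = 54/6 = 9; σ²_E = ((23−3)/6)² = 11.111
te_F = (6 + 4·7 + 8)/6 = 42/6 = 7; σ²_F = ((8−6)/6)² = 0.111
te_G = (9 + 4·11 + 13)/6 = 66/6 = 11; σ²_G = ((13−9)/6)² = 0.444

Forward pass:
ES_A = 0; EF_A = 5
ES_B = 0; EF_B = 7
ES_C = 5; EF_C = 5+5 = 10
ES_D = 7; EF_D = 7+2 = 9
ES_E = max(EF_B=7, EF_C=10) = 10; EF_E = 10+9 = 19
ES_F = max(EF_A=5, EF_B=7) = 7; EF_F = 7+7 = 14
ES_G = max(EF_B=7, EF_D=9, EF_E=19, EF_F=14) = 19; EF_G = 19+11 = 30
Expected project duration μ = 30 hours. Critical path: A → C → E → G.

Variances on critical path: σ²_A=1.778, σ²_C=1.778, σ²_E=11.111, σ²_G=0.444.
Largest is σ²_E = 11.111.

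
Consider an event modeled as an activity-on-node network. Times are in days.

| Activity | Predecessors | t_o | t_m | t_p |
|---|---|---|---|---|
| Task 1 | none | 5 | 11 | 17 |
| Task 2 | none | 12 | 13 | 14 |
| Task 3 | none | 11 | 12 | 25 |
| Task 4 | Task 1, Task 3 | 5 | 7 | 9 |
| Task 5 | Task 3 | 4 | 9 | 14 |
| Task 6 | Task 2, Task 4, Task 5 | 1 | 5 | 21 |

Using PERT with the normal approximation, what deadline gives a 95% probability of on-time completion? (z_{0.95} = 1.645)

te_Task 1 = (5 + 4·11 + 17)/6 = 66/6 = 11; σ²_Task 1 = ((17−5)/6)² = 4.000
te_Task 2 = (12 + 4·13 + 14)/6 = 78/6 = 13; σ²_Task 2 = ((14−12)/6)² = 0.111
te_Task 3 = (11 + 4·12 + 25)/6 = 84/6 = 14; σ²_Task 3 = ((25−11)/6)² = 5.444
te_Task 4 = (5 + 4·7 + 9)/6 = 42/6 = 7; σ²_Task 4 = ((9−5)/6)² = 0.444
te_Task 5 = (4 + 4·9 + 14)/6 = 54/6 = 9; σ²_Task 5 = ((14−4)/6)² = 2.778
te_Task 6 = (1 + 4·5 + 21)/6 = 42/6 = 7; σ²_Task 6 = ((21−1)/6)² = 11.111

Forward pass:
ES_Task 1 = 0; EF_Task 1 = 11
ES_Task 2 = 0; EF_Task 2 = 13
ES_Task 3 = 0; EF_Task 3 = 14
ES_Task 4 = max(EF_Task 1=11, EF_Task 3=14) = 14; EF_Task 4 = 14+7 = 21
ES_Task 5 = 14; EF_Task 5 = 14+9 = 23
ES_Task 6 = max(EF_Task 2=13, EF_Task 4=21, EF_Task 5=23) = 23; EF_Task 6 = 23+7 = 30
Expected project duration μ = 30 days. Critical path: Task 3 → Task 5 → Task 6.

Variance along critical path = 5.444 + 2.778 + 11.111 = 19.333; σ = 4.397 days.
D = μ + z·σ = 30 + 1.645·4.397 = 37.2 days

37.2 days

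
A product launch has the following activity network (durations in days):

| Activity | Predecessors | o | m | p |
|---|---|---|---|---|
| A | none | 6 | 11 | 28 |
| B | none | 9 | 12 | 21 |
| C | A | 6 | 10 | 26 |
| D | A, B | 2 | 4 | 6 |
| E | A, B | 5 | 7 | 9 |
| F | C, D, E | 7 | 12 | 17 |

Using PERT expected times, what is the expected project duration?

te_A = (6 + 4·11 + 28)/6 = 78/6 = 13
te_B = (9 + 4·12 + 21)/6 = 78/6 = 13
te_C = (6 + 4·10 + 26)/6 = 72/6 = 12
te_D = (2 + 4·4 + 6)/6 = 24/6 = 4
te_E = (5 + 4·7 + 9)/6 = 42/6 = 7
te_F = (7 + 4·12 + 17)/6 = 72/6 = 12

Forward pass:
ES_A = 0; EF_A = 13
ES_B = 0; EF_B = 13
ES_C = 13; EF_C = 13+12 = 25
ES_D = max(EF_A=13, EF_B=13) = 13; EF_D = 13+4 = 17
ES_E = max(EF_A=13, EF_B=13) = 13; EF_E = 13+7 = 20
ES_F = max(EF_C=25, EF_D=17, EF_E=20) = 25; EF_F = 25+12 = 37
Expected project duration μ = 37 days. Critical path: A → C → F.

37 days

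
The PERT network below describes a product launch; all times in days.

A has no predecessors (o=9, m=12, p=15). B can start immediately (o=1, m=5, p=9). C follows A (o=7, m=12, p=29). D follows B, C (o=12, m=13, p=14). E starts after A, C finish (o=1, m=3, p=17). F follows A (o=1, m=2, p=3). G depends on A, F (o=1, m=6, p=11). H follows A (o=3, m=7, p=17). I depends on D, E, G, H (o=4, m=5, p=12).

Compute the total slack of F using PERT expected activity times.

19 days

te_A = (9 + 4·12 + 15)/6 = 72/6 = 12
te_B = (1 + 4·5 + 9)/6 = 30/6 = 5
te_C = (7 + 4·12 + 29)/6 = 84/6 = 14
te_D = (12 + 4·13 + 14)/6 = 78/6 = 13
te_E = (1 + 4·3 + 17)/6 = 30/6 = 5
te_F = (1 + 4·2 + 3)/6 = 12/6 = 2
te_G = (1 + 4·6 + 11)/6 = 36/6 = 6
te_H = (3 + 4·7 + 17)/6 = 48/6 = 8
te_I = (4 + 4·5 + 12)/6 = 36/6 = 6

Forward pass:
ES_A = 0; EF_A = 12
ES_B = 0; EF_B = 5
ES_C = 12; EF_C = 12+14 = 26
ES_D = max(EF_B=5, EF_C=26) = 26; EF_D = 26+13 = 39
ES_E = max(EF_A=12, EF_C=26) = 26; EF_E = 26+5 = 31
ES_F = 12; EF_F = 12+2 = 14
ES_G = max(EF_A=12, EF_F=14) = 14; EF_G = 14+6 = 20
ES_H = 12; EF_H = 12+8 = 20
ES_I = max(EF_D=39, EF_E=31, EF_G=20, EF_H=20) = 39; EF_I = 39+6 = 45
Expected project duration μ = 45 days. Critical path: A → C → D → I.

Backward pass:
LF_I = 45; LS_I = 45−6 = 39
LF_H = LS_I = 39; LS_H = 39−8 = 31
LF_G = LS_I = 39; LS_G = 39−6 = 33
LF_F = LS_G = 33; LS_F = 33−2 = 31
LF_E = LS_I = 39; LS_E = 39−5 = 34
LF_D = LS_I = 39; LS_D = 39−13 = 26
LF_C = min(LS_D=26, LS_E=34) = 26; LS_C = 26−14 = 12
LF_B = LS_D = 26; LS_B = 26−5 = 21
LF_A = min(LS_C=12, LS_E=34, LS_F=31, LS_G=33, LS_H=31) = 12; LS_A = 12−12 = 0
Slack_F = LS_F − ES_F = 31 − 12 = 19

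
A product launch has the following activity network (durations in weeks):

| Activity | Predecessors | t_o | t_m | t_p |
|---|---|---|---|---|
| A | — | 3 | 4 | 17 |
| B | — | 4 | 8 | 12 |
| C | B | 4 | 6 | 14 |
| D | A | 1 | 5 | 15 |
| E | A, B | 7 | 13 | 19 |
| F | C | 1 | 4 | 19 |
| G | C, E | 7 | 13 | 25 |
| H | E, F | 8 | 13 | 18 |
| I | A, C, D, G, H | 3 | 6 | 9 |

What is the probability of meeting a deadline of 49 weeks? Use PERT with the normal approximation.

0.978

te_A = (3 + 4·4 + 17)/6 = 36/6 = 6; σ²_A = ((17−3)/6)² = 5.444
te_B = (4 + 4·8 + 12)/6 = 48/6 = 8; σ²_B = ((12−4)/6)² = 1.778
te_C = (4 + 4·6 + 14)/6 = 42/6 = 7; σ²_C = ((14−4)/6)² = 2.778
te_D = (1 + 4·5 + 15)/6 = 36/6 = 6; σ²_D = ((15−1)/6)² = 5.444
te_E = (7 + 4·13 + 19)/6 = 78/6 = 13; σ²_E = ((19−7)/6)² = 4.000
te_F = (1 + 4·4 + 19)/6 = 36/6 = 6; σ²_F = ((19−1)/6)² = 9.000
te_G = (7 + 4·13 + 25)/6 = 84/6 = 14; σ²_G = ((25−7)/6)² = 9.000
te_H = (8 + 4·13 + 18)/6 = 78/6 = 13; σ²_H = ((18−8)/6)² = 2.778
te_I = (3 + 4·6 + 9)/6 = 36/6 = 6; σ²_I = ((9−3)/6)² = 1.000

Forward pass:
ES_A = 0; EF_A = 6
ES_B = 0; EF_B = 8
ES_C = 8; EF_C = 8+7 = 15
ES_D = 6; EF_D = 6+6 = 12
ES_E = max(EF_A=6, EF_B=8) = 8; EF_E = 8+13 = 21
ES_F = 15; EF_F = 15+6 = 21
ES_G = max(EF_C=15, EF_E=21) = 21; EF_G = 21+14 = 35
ES_H = max(EF_E=21, EF_F=21) = 21; EF_H = 21+13 = 34
ES_I = max(EF_A=6, EF_C=15, EF_D=12, EF_G=35, EF_H=34) = 35; EF_I = 35+6 = 41
Expected project duration μ = 41 weeks. Critical path: B → E → G → I.

Variance along critical path = 1.778 + 4.000 + 9.000 + 1.000 = 15.778; σ = √15.778 = 3.972 weeks.
Z = (49 − 41) / 3.972 = 2.014
P(T ≤ 49) = Φ(2.014) ≈ 0.978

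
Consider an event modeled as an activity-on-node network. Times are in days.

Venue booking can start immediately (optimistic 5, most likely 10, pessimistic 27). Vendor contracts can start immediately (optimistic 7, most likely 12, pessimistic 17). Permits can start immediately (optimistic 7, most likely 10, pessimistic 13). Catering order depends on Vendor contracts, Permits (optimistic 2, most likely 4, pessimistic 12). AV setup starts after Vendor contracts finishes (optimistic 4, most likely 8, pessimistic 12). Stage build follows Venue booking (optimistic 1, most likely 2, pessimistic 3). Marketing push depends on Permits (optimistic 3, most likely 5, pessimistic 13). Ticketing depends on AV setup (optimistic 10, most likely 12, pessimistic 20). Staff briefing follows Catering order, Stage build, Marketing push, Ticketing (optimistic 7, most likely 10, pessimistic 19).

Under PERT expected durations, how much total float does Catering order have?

16 days

te_Venue booking = (5 + 4·10 + 27)/6 = 72/6 = 12
te_Vendor contracts = (7 + 4·12 + 17)/6 = 72/6 = 12
te_Permits = (7 + 4·10 + 13)/6 = 60/6 = 10
te_Catering order = (2 + 4·4 + 12)/6 = 30/6 = 5
te_AV setup = (4 + 4·8 + 12)/6 = 48/6 = 8
te_Stage build = (1 + 4·2 + 3)/6 = 12/6 = 2
te_Marketing push = (3 + 4·5 + 13)/6 = 36/6 = 6
te_Ticketing = (10 + 4·12 + 20)/6 = 78/6 = 13
te_Staff briefing = (7 + 4·10 + 19)/6 = 66/6 = 11

Forward pass:
ES_Venue booking = 0; EF_Venue booking = 12
ES_Vendor contracts = 0; EF_Vendor contracts = 12
ES_Permits = 0; EF_Permits = 10
ES_Catering order = max(EF_Vendor contracts=12, EF_Permits=10) = 12; EF_Catering order = 12+5 = 17
ES_AV setup = 12; EF_AV setup = 12+8 = 20
ES_Stage build = 12; EF_Stage build = 12+2 = 14
ES_Marketing push = 10; EF_Marketing push = 10+6 = 16
ES_Ticketing = 20; EF_Ticketing = 20+13 = 33
ES_Staff briefing = max(EF_Catering order=17, EF_Stage build=14, EF_Marketing push=16, EF_Ticketing=33) = 33; EF_Staff briefing = 33+11 = 44
Expected project duration μ = 44 days. Critical path: Vendor contracts → AV setup → Ticketing → Staff briefing.

Backward pass:
LF_Staff briefing = 44; LS_Staff briefing = 44−11 = 33
LF_Ticketing = LS_Staff briefing = 33; LS_Ticketing = 33−13 = 20
LF_Marketing push = LS_Staff briefing = 33; LS_Marketing push = 33−6 = 27
LF_Stage build = LS_Staff briefing = 33; LS_Stage build = 33−2 = 31
LF_AV setup = LS_Ticketing = 20; LS_AV setup = 20−8 = 12
LF_Catering order = LS_Staff briefing = 33; LS_Catering order = 33−5 = 28
LF_Permits = min(LS_Catering order=28, LS_Marketing push=27) = 27; LS_Permits = 27−10 = 17
LF_Vendor contracts = min(LS_Catering order=28, LS_AV setup=12) = 12; LS_Vendor contracts = 12−12 = 0
LF_Venue booking = LS_Stage build = 31; LS_Venue booking = 31−12 = 19
Slack_Catering order = LS_Catering order − ES_Catering order = 28 − 12 = 16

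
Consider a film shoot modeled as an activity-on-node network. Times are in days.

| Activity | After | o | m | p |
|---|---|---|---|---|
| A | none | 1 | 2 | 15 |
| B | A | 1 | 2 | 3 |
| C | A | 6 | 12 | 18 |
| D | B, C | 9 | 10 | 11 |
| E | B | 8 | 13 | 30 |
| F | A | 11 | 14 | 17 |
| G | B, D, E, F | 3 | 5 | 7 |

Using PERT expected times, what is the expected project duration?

31 days

te_A = (1 + 4·2 + 15)/6 = 24/6 = 4
te_B = (1 + 4·2 + 3)/6 = 12/6 = 2
te_C = (6 + 4·12 + 18)/6 = 72/6 = 12
te_D = (9 + 4·10 + 11)/6 = 60/6 = 10
te_E = (8 + 4·13 + 30)/6 = 90/6 = 15
te_F = (11 + 4·14 + 17)/6 = 84/6 = 14
te_G = (3 + 4·5 + 7)/6 = 30/6 = 5

Forward pass:
ES_A = 0; EF_A = 4
ES_B = 4; EF_B = 4+2 = 6
ES_C = 4; EF_C = 4+12 = 16
ES_D = max(EF_B=6, EF_C=16) = 16; EF_D = 16+10 = 26
ES_E = 6; EF_E = 6+15 = 21
ES_F = 4; EF_F = 4+14 = 18
ES_G = max(EF_B=6, EF_D=26, EF_E=21, EF_F=18) = 26; EF_G = 26+5 = 31
Expected project duration μ = 31 days. Critical path: A → C → D → G.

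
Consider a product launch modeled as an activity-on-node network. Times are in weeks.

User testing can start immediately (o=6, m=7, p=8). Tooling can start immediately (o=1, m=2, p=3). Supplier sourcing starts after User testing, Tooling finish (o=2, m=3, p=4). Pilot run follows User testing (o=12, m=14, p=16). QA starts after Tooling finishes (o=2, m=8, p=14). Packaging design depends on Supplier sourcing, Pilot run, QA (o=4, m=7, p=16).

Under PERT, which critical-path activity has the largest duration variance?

te_User testing = (6 + 4·7 + 8)/6 = 42/6 = 7; σ²_User testing = ((8−6)/6)² = 0.111
te_Tooling = (1 + 4·2 + 3)/6 = 12/6 = 2; σ²_Tooling = ((3−1)/6)² = 0.111
te_Supplier sourcing = (2 + 4·3 + 4)/6 = 18/6 = 3; σ²_Supplier sourcing = ((4−2)/6)² = 0.111
te_Pilot run = (12 + 4·14 + 16)/6 = 84/6 = 14; σ²_Pilot run = ((16−12)/6)² = 0.444
te_QA = (2 + 4·8 + 14)/6 = 48/6 = 8; σ²_QA = ((14−2)/6)² = 4.000
te_Packaging design = (4 + 4·7 + 16)/6 = 48/6 = 8; σ²_Packaging design = ((16−4)/6)² = 4.000

Forward pass:
ES_User testing = 0; EF_User testing = 7
ES_Tooling = 0; EF_Tooling = 2
ES_Supplier sourcing = max(EF_User testing=7, EF_Tooling=2) = 7; EF_Supplier sourcing = 7+3 = 10
ES_Pilot run = 7; EF_Pilot run = 7+14 = 21
ES_QA = 2; EF_QA = 2+8 = 10
ES_Packaging design = max(EF_Supplier sourcing=10, EF_Pilot run=21, EF_QA=10) = 21; EF_Packaging design = 21+8 = 29
Expected project duration μ = 29 weeks. Critical path: User testing → Pilot run → Packaging design.

Variances on critical path: σ²_User testing=0.111, σ²_Pilot run=0.444, σ²_Packaging design=4.000.
Largest is σ²_Packaging design = 4.000.

Packaging design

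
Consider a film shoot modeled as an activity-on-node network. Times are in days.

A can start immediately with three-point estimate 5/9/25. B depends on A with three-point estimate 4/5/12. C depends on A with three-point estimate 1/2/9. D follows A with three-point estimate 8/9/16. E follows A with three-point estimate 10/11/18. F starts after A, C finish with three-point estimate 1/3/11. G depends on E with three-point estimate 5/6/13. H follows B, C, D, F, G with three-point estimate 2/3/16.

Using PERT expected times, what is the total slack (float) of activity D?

9 days

te_A = (5 + 4·9 + 25)/6 = 66/6 = 11
te_B = (4 + 4·5 + 12)/6 = 36/6 = 6
te_C = (1 + 4·2 + 9)/6 = 18/6 = 3
te_D = (8 + 4·9 + 16)/6 = 60/6 = 10
te_E = (10 + 4·11 + 18)/6 = 72/6 = 12
te_F = (1 + 4·3 + 11)/6 = 24/6 = 4
te_G = (5 + 4·6 + 13)/6 = 42/6 = 7
te_H = (2 + 4·3 + 16)/6 = 30/6 = 5

Forward pass:
ES_A = 0; EF_A = 11
ES_B = 11; EF_B = 11+6 = 17
ES_C = 11; EF_C = 11+3 = 14
ES_D = 11; EF_D = 11+10 = 21
ES_E = 11; EF_E = 11+12 = 23
ES_F = max(EF_A=11, EF_C=14) = 14; EF_F = 14+4 = 18
ES_G = 23; EF_G = 23+7 = 30
ES_H = max(EF_B=17, EF_C=14, EF_D=21, EF_F=18, EF_G=30) = 30; EF_H = 30+5 = 35
Expected project duration μ = 35 days. Critical path: A → E → G → H.

Backward pass:
LF_H = 35; LS_H = 35−5 = 30
LF_G = LS_H = 30; LS_G = 30−7 = 23
LF_F = LS_H = 30; LS_F = 30−4 = 26
LF_E = LS_G = 23; LS_E = 23−12 = 11
LF_D = LS_H = 30; LS_D = 30−10 = 20
LF_C = min(LS_F=26, LS_H=30) = 26; LS_C = 26−3 = 23
LF_B = LS_H = 30; LS_B = 30−6 = 24
LF_A = min(LS_B=24, LS_C=23, LS_D=20, LS_E=11, LS_F=26) = 11; LS_A = 11−11 = 0
Slack_D = LS_D − ES_D = 20 − 11 = 9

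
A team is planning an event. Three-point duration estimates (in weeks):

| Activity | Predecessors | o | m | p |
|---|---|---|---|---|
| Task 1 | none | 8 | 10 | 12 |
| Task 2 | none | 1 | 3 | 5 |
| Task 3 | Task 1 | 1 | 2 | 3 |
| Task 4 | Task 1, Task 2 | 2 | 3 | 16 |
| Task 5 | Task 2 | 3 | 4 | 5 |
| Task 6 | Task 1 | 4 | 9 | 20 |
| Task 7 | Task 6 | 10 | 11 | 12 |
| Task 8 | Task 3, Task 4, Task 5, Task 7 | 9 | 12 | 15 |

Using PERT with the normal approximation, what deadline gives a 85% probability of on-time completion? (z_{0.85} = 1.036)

te_Task 1 = (8 + 4·10 + 12)/6 = 60/6 = 10; σ²_Task 1 = ((12−8)/6)² = 0.444
te_Task 2 = (1 + 4·3 + 5)/6 = 18/6 = 3; σ²_Task 2 = ((5−1)/6)² = 0.444
te_Task 3 = (1 + 4·2 + 3)/6 = 12/6 = 2; σ²_Task 3 = ((3−1)/6)² = 0.111
te_Task 4 = (2 + 4·3 + 16)/6 = 30/6 = 5; σ²_Task 4 = ((16−2)/6)² = 5.444
te_Task 5 = (3 + 4·4 + 5)/6 = 24/6 = 4; σ²_Task 5 = ((5−3)/6)² = 0.111
te_Task 6 = (4 + 4·9 + 20)/6 = 60/6 = 10; σ²_Task 6 = ((20−4)/6)² = 7.111
te_Task 7 = (10 + 4·11 + 12)/6 = 66/6 = 11; σ²_Task 7 = ((12−10)/6)² = 0.111
te_Task 8 = (9 + 4·12 + 15)/6 = 72/6 = 12; σ²_Task 8 = ((15−9)/6)² = 1.000

Forward pass:
ES_Task 1 = 0; EF_Task 1 = 10
ES_Task 2 = 0; EF_Task 2 = 3
ES_Task 3 = 10; EF_Task 3 = 10+2 = 12
ES_Task 4 = max(EF_Task 1=10, EF_Task 2=3) = 10; EF_Task 4 = 10+5 = 15
ES_Task 5 = 3; EF_Task 5 = 3+4 = 7
ES_Task 6 = 10; EF_Task 6 = 10+10 = 20
ES_Task 7 = 20; EF_Task 7 = 20+11 = 31
ES_Task 8 = max(EF_Task 3=12, EF_Task 4=15, EF_Task 5=7, EF_Task 7=31) = 31; EF_Task 8 = 31+12 = 43
Expected project duration μ = 43 weeks. Critical path: Task 1 → Task 6 → Task 7 → Task 8.

Variance along critical path = 0.444 + 7.111 + 0.111 + 1.000 = 8.667; σ = 2.944 weeks.
D = μ + z·σ = 43 + 1.036·2.944 = 46.0 weeks

46.0 weeks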